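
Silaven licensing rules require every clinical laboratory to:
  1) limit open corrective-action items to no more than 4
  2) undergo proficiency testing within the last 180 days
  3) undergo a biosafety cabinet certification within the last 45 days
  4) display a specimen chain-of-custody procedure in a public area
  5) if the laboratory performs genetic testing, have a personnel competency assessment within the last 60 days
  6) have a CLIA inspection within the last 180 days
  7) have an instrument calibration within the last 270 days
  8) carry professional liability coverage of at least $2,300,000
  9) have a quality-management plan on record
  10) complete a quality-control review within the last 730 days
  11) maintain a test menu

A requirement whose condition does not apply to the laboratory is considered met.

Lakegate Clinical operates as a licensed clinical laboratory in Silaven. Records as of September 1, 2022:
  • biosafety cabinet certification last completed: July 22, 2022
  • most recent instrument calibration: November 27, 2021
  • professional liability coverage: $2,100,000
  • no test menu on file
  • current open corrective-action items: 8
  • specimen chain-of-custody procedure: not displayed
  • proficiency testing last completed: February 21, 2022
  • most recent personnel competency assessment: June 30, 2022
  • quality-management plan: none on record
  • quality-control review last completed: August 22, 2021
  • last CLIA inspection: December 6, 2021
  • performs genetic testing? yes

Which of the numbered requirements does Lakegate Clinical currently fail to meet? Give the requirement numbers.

1, 2, 4, 5, 6, 7, 8, 9, 11

1. open corrective-action items 8 > 4 → not met
2. proficiency testing 192 days ago vs limit 180 → not met
3. biosafety cabinet certification 41 days ago vs limit 45 → met
4. specimen chain-of-custody procedure absent → not met
5. condition 'performs genetic testing' holds; personnel competency assessment 63 days ago vs limit 60 → not met
6. CLIA inspection 269 days ago vs limit 180 → not met
7. instrument calibration 278 days ago vs limit 270 → not met
8. professional liability coverage $2,100,000 < $2,300,000 → not met
9. quality-management plan absent → not met
10. quality-control review 375 days ago vs limit 730 → met
11. test menu absent → not met
Not met: 1, 2, 4, 5, 6, 7, 8, 9, 11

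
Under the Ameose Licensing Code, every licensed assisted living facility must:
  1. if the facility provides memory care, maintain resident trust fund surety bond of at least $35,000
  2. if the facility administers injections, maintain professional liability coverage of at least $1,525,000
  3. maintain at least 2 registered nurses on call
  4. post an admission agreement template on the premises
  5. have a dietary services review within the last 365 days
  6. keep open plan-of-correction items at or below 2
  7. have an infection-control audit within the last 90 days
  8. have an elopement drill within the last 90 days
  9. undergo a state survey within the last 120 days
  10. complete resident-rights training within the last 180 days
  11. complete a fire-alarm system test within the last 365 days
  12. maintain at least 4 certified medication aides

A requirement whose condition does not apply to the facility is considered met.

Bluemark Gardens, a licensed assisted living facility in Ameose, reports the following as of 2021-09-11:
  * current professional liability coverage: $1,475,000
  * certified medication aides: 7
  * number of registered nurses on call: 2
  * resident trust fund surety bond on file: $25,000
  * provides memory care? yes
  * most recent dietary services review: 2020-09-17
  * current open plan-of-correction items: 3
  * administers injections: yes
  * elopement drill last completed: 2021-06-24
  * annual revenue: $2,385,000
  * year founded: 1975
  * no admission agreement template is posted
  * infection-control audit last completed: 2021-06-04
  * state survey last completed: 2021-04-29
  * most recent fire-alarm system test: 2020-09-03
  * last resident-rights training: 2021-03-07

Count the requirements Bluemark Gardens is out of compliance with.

8

1. condition 'provides memory care' holds; resident trust fund surety bond $25,000 < $35,000 → not met
2. condition 'administers injections' holds; professional liability coverage $1,475,000 < $1,525,000 → not met
3. registered nurses on call 2 ≥ 2 → met
4. admission agreement template absent → not met
5. dietary services review 359 days ago vs limit 365 → met
6. open plan-of-correction items 3 > 2 → not met
7. infection-control audit 99 days ago vs limit 90 → not met
8. elopement drill 79 days ago vs limit 90 → met
9. state survey 135 days ago vs limit 120 → not met
10. resident-rights training 188 days ago vs limit 180 → not met
11. fire-alarm system test 373 days ago vs limit 365 → not met
12. certified medication aides 7 ≥ 4 → met
Not met: 8 of 12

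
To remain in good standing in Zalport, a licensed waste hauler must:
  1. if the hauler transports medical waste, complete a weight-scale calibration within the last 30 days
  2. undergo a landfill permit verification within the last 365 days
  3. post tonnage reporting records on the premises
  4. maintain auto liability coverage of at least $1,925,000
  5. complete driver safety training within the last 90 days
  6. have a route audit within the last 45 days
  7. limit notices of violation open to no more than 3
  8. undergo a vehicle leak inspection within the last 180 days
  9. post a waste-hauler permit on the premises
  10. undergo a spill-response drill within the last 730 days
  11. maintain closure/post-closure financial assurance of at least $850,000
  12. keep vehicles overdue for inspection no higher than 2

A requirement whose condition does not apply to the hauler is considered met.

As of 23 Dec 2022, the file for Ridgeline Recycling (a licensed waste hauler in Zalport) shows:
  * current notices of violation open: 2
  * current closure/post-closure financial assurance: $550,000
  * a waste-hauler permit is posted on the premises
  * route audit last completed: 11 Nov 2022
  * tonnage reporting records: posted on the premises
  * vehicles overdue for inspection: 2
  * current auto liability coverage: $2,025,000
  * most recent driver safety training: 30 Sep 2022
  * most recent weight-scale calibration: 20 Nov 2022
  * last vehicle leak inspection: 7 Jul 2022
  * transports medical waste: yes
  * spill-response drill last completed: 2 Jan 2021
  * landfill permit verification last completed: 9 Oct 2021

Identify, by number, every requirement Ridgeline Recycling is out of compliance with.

1, 2, 11

1. condition 'transports medical waste' holds; weight-scale calibration 33 days ago vs limit 30 → not met
2. landfill permit verification 440 days ago vs limit 365 → not met
3. tonnage reporting records present → met
4. auto liability coverage $2,025,000 ≥ $1,925,000 → met
5. driver safety training 84 days ago vs limit 90 → met
6. route audit 42 days ago vs limit 45 → met
7. notices of violation open 2 ≤ 3 → met
8. vehicle leak inspection 169 days ago vs limit 180 → met
9. waste-hauler permit present → met
10. spill-response drill 720 days ago vs limit 730 → met
11. closure/post-closure financial assurance $550,000 < $850,000 → not met
12. vehicles overdue for inspection 2 ≤ 2 → met
Not met: 1, 2, 11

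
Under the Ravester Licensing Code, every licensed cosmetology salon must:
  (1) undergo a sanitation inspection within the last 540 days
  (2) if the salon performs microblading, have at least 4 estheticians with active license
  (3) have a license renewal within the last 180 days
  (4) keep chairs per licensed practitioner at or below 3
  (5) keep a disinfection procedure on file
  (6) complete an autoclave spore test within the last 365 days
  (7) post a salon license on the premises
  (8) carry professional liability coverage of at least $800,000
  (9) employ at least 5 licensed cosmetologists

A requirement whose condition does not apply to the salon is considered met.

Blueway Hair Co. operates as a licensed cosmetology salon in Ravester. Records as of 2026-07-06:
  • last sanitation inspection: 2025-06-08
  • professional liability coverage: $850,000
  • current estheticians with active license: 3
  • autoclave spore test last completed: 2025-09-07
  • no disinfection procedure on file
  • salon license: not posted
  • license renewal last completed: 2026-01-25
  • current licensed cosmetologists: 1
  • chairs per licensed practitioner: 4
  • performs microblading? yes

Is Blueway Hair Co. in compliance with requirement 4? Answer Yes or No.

No

4. chairs per licensed practitioner 4 > 3 → not met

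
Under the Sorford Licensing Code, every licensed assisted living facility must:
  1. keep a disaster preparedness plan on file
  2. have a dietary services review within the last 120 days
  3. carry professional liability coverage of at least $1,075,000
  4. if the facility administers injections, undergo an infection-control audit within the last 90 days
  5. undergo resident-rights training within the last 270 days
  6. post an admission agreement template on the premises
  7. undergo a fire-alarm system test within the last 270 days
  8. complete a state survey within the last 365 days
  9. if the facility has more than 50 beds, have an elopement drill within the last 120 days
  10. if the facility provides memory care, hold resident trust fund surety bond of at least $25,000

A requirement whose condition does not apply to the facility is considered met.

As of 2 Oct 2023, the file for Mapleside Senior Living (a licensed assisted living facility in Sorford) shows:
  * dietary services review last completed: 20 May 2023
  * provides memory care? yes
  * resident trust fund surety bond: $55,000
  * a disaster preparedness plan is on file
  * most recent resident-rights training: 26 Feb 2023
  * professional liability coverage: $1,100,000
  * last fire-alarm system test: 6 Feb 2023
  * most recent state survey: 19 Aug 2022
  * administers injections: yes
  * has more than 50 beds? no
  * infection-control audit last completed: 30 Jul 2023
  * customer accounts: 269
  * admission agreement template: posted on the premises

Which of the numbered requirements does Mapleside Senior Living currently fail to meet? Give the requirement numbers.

2, 8

1. disaster preparedness plan present → met
2. dietary services review 135 days ago vs limit 120 → not met
3. professional liability coverage $1,100,000 ≥ $1,075,000 → met
4. condition 'administers injections' holds; infection-control audit 64 days ago vs limit 90 → met
5. resident-rights training 218 days ago vs limit 270 → met
6. admission agreement template present → met
7. fire-alarm system test 238 days ago vs limit 270 → met
8. state survey 409 days ago vs limit 365 → not met
9. condition 'has more than 50 beds' does not hold → requirement n/a → met
10. condition 'provides memory care' holds; resident trust fund surety bond $55,000 ≥ $25,000 → met
Not met: 2, 8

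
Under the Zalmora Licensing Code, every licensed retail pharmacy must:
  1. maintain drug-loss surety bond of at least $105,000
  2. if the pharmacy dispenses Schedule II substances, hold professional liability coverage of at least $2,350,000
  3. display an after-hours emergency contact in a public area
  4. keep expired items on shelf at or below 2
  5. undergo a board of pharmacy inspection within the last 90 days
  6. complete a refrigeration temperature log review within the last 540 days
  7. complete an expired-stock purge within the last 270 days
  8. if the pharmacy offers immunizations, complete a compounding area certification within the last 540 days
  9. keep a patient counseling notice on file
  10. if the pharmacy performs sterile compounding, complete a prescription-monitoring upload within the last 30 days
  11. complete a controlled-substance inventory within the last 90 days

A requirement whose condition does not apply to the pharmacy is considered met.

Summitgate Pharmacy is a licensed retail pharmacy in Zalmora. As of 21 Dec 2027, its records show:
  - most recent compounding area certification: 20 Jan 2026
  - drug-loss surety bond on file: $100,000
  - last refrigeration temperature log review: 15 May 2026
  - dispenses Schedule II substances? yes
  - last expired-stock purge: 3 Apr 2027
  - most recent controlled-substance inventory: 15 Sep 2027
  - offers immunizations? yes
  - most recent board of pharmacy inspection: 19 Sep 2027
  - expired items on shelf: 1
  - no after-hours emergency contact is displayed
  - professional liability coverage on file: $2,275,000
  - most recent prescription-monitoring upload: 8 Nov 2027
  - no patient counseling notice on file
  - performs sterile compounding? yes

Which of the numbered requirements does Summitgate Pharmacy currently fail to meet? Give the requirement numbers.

1. drug-loss surety bond $100,000 < $105,000 → not met
2. condition 'dispenses Schedule II substances' holds; professional liability coverage $2,275,000 < $2,350,000 → not met
3. after-hours emergency contact absent → not met
4. expired items on shelf 1 ≤ 2 → met
5. board of pharmacy inspection 93 days ago vs limit 90 → not met
6. refrigeration temperature log review 585 days ago vs limit 540 → not met
7. expired-stock purge 262 days ago vs limit 270 → met
8. condition 'offers immunizations' holds; compounding area certification 700 days ago vs limit 540 → not met
9. patient counseling notice absent → not met
10. condition 'performs sterile compounding' holds; prescription-monitoring upload 43 days ago vs limit 30 → not met
11. controlled-substance inventory 97 days ago vs limit 90 → not met
Not met: 1, 2, 3, 5, 6, 8, 9, 10, 11

1, 2, 3, 5, 6, 8, 9, 10, 11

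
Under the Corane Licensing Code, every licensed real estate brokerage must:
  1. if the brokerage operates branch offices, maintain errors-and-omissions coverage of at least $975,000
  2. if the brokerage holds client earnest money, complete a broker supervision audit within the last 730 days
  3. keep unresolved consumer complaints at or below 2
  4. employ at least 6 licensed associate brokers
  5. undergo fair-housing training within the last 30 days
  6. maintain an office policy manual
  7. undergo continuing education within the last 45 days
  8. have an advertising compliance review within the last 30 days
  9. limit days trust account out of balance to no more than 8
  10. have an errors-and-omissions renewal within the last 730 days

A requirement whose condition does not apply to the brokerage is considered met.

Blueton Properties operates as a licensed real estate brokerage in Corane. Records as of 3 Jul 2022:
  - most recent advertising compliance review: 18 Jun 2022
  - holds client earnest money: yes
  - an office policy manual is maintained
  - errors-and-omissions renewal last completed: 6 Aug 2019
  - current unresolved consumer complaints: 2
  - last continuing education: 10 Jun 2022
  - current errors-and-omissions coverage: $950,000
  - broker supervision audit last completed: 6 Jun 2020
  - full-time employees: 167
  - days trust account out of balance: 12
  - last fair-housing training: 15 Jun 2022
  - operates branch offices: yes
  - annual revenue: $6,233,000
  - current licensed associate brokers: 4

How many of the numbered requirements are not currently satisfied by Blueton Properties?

1. condition 'operates branch offices' holds; errors-and-omissions coverage $950,000 < $975,000 → not met
2. condition 'holds client earnest money' holds; broker supervision audit 757 days ago vs limit 730 → not met
3. unresolved consumer complaints 2 ≤ 2 → met
4. licensed associate brokers 4 < 6 → not met
5. fair-housing training 18 days ago vs limit 30 → met
6. office policy manual present → met
7. continuing education 23 days ago vs limit 45 → met
8. advertising compliance review 15 days ago vs limit 30 → met
9. days trust account out of balance 12 > 8 → not met
10. errors-and-omissions renewal 1062 days ago vs limit 730 → not met
Not met: 5 of 10

5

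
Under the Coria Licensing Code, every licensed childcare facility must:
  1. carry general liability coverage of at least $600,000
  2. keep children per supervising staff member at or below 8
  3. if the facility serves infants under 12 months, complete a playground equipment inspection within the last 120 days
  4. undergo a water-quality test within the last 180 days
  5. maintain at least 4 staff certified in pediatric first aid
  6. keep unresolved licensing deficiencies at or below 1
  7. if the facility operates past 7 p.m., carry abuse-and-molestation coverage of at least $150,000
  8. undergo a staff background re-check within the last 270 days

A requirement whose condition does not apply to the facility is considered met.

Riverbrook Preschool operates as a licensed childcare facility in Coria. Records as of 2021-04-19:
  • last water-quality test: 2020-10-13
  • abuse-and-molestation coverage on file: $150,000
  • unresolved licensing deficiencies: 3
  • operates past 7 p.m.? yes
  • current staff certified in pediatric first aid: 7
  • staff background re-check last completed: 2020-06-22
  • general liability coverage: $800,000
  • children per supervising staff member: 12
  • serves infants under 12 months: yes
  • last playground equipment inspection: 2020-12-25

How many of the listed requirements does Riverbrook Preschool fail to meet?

4

1. general liability coverage $800,000 ≥ $600,000 → met
2. children per supervising staff member 12 > 8 → not met
3. condition 'serves infants under 12 months' holds; playground equipment inspection 115 days ago vs limit 120 → met
4. water-quality test 188 days ago vs limit 180 → not met
5. staff certified in pediatric first aid 7 ≥ 4 → met
6. unresolved licensing deficiencies 3 > 1 → not met
7. condition 'operates past 7 p.m.' holds; abuse-and-molestation coverage $150,000 ≥ $150,000 → met
8. staff background re-check 301 days ago vs limit 270 → not met
Not met: 4 of 8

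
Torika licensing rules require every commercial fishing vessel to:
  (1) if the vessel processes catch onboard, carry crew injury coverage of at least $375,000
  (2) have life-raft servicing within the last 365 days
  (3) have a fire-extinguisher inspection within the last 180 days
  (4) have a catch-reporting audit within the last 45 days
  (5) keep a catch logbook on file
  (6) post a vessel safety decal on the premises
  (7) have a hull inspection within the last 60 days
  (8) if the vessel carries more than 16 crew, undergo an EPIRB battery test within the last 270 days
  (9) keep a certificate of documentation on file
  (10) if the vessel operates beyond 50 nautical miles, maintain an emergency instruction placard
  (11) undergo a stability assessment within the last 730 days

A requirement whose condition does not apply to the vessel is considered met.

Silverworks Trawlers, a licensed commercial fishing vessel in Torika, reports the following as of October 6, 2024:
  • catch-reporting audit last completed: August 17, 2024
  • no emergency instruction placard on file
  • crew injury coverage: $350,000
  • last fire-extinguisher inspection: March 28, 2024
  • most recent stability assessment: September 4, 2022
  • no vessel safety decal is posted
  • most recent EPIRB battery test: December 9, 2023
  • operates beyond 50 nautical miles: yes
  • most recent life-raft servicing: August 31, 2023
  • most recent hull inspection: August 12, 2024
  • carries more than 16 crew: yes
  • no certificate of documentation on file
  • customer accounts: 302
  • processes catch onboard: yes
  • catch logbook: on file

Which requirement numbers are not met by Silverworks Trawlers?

1. condition 'processes catch onboard' holds; crew injury coverage $350,000 < $375,000 → not met
2. life-raft servicing 402 days ago vs limit 365 → not met
3. fire-extinguisher inspection 192 days ago vs limit 180 → not met
4. catch-reporting audit 50 days ago vs limit 45 → not met
5. catch logbook present → met
6. vessel safety decal absent → not met
7. hull inspection 55 days ago vs limit 60 → met
8. condition 'carries more than 16 crew' holds; EPIRB battery test 302 days ago vs limit 270 → not met
9. certificate of documentation absent → not met
10. condition 'operates beyond 50 nautical miles' holds; emergency instruction placard absent → not met
11. stability assessment 763 days ago vs limit 730 → not met
Not met: 1, 2, 3, 4, 6, 8, 9, 10, 11

1, 2, 3, 4, 6, 8, 9, 10, 11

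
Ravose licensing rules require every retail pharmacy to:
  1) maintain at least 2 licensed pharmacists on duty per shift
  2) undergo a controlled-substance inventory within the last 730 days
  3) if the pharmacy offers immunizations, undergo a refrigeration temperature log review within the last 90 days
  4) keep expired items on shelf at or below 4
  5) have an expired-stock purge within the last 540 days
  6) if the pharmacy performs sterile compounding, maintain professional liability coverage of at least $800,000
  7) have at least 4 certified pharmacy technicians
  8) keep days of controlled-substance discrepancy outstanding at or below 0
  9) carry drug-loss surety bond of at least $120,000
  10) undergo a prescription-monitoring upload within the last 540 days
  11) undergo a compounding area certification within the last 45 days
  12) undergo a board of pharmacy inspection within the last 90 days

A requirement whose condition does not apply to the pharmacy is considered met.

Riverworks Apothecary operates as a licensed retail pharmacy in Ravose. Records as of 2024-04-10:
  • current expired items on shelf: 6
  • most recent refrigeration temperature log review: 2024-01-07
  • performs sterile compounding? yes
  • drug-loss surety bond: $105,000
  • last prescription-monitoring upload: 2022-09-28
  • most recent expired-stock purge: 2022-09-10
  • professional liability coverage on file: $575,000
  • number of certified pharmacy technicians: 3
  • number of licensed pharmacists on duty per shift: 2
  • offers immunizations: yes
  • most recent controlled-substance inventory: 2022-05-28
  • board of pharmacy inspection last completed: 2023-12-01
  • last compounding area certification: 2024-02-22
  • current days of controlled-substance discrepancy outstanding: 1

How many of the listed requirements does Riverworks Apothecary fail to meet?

1. licensed pharmacists on duty per shift 2 ≥ 2 → met
2. controlled-substance inventory 683 days ago vs limit 730 → met
3. condition 'offers immunizations' holds; refrigeration temperature log review 94 days ago vs limit 90 → not met
4. expired items on shelf 6 > 4 → not met
5. expired-stock purge 578 days ago vs limit 540 → not met
6. condition 'performs sterile compounding' holds; professional liability coverage $575,000 < $800,000 → not met
7. certified pharmacy technicians 3 < 4 → not met
8. days of controlled-substance discrepancy outstanding 1 > 0 → not met
9. drug-loss surety bond $105,000 < $120,000 → not met
10. prescription-monitoring upload 560 days ago vs limit 540 → not met
11. compounding area certification 48 days ago vs limit 45 → not met
12. board of pharmacy inspection 131 days ago vs limit 90 → not met
Not met: 10 of 12

10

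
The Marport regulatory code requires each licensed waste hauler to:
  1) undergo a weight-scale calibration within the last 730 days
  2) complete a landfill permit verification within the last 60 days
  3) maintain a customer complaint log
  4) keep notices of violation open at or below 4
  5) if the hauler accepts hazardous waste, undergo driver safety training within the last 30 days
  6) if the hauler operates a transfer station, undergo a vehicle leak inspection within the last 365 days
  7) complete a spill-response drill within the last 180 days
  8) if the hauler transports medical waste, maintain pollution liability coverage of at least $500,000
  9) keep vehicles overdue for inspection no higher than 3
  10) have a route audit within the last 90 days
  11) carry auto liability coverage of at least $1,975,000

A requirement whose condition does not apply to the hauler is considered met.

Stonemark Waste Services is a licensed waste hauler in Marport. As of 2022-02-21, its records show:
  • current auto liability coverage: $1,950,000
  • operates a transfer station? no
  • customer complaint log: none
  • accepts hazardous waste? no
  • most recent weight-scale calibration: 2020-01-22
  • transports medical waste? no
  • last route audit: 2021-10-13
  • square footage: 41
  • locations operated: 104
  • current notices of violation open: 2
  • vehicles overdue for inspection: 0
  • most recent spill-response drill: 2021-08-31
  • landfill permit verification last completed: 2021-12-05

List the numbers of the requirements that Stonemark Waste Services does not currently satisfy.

1, 2, 3, 10, 11

1. weight-scale calibration 761 days ago vs limit 730 → not met
2. landfill permit verification 78 days ago vs limit 60 → not met
3. customer complaint log absent → not met
4. notices of violation open 2 ≤ 4 → met
5. condition 'accepts hazardous waste' does not hold → requirement n/a → met
6. condition 'operates a transfer station' does not hold → requirement n/a → met
7. spill-response drill 174 days ago vs limit 180 → met
8. condition 'transports medical waste' does not hold → requirement n/a → met
9. vehicles overdue for inspection 0 ≤ 3 → met
10. route audit 131 days ago vs limit 90 → not met
11. auto liability coverage $1,950,000 < $1,975,000 → not met
Not met: 1, 2, 3, 10, 11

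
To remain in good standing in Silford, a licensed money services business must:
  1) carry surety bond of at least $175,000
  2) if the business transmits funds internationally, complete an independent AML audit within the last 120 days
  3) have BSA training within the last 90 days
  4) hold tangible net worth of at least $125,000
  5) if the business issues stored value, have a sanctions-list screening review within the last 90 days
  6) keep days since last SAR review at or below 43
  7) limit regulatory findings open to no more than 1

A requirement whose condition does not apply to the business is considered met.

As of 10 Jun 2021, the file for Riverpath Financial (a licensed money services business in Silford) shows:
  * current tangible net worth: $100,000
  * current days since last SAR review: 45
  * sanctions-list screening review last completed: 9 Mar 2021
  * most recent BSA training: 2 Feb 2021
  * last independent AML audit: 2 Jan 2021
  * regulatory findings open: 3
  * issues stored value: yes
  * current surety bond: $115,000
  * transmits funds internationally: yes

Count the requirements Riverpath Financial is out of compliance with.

7

1. surety bond $115,000 < $175,000 → not met
2. condition 'transmits funds internationally' holds; independent AML audit 159 days ago vs limit 120 → not met
3. BSA training 128 days ago vs limit 90 → not met
4. tangible net worth $100,000 < $125,000 → not met
5. condition 'issues stored value' holds; sanctions-list screening review 93 days ago vs limit 90 → not met
6. days since last SAR review 45 > 43 → not met
7. regulatory findings open 3 > 1 → not met
Not met: 7 of 7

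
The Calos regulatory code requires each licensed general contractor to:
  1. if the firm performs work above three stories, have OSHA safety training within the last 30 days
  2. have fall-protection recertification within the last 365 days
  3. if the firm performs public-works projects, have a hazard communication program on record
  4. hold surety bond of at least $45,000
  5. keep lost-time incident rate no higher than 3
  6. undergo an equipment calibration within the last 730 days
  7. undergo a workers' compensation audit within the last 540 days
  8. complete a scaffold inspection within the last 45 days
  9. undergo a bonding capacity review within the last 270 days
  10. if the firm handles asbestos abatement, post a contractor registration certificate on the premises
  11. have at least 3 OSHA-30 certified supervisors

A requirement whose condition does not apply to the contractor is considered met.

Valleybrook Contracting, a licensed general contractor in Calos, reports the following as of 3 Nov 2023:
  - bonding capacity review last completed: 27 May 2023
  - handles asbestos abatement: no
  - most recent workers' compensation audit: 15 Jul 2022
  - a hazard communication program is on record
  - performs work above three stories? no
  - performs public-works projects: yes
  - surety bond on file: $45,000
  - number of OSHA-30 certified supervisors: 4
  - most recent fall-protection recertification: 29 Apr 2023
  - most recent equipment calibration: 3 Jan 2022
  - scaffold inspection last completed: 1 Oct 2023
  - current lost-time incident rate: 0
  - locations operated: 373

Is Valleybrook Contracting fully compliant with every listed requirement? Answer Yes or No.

1. condition 'performs work above three stories' does not hold → requirement n/a → met
2. fall-protection recertification 188 days ago vs limit 365 → met
3. condition 'performs public-works projects' holds; hazard communication program present → met
4. surety bond $45,000 ≥ $45,000 → met
5. lost-time incident rate 0 ≤ 3 → met
6. equipment calibration 669 days ago vs limit 730 → met
7. workers' compensation audit 476 days ago vs limit 540 → met
8. scaffold inspection 33 days ago vs limit 45 → met
9. bonding capacity review 160 days ago vs limit 270 → met
10. condition 'handles asbestos abatement' does not hold → requirement n/a → met
11. OSHA-30 certified supervisors 4 ≥ 3 → met
All met.

Yes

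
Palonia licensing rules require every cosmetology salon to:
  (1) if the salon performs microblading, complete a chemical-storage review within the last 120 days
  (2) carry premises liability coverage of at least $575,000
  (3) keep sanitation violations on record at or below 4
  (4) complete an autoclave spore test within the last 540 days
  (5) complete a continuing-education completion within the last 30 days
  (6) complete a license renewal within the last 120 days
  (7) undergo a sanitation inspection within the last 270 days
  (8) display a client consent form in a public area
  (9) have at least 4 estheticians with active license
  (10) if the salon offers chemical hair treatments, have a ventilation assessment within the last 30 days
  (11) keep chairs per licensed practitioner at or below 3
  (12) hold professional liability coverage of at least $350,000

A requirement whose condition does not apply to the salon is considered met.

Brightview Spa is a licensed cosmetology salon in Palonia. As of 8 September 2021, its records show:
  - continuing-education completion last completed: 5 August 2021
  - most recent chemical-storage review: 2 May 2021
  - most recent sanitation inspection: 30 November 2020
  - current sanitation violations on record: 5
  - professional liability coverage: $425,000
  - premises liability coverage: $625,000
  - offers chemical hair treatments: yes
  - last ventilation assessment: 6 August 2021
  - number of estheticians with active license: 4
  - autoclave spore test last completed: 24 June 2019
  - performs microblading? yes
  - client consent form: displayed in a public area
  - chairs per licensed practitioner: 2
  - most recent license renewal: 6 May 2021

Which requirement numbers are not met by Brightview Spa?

1. condition 'performs microblading' holds; chemical-storage review 129 days ago vs limit 120 → not met
2. premises liability coverage $625,000 ≥ $575,000 → met
3. sanitation violations on record 5 > 4 → not met
4. autoclave spore test 807 days ago vs limit 540 → not met
5. continuing-education completion 34 days ago vs limit 30 → not met
6. license renewal 125 days ago vs limit 120 → not met
7. sanitation inspection 282 days ago vs limit 270 → not met
8. client consent form present → met
9. estheticians with active license 4 ≥ 4 → met
10. condition 'offers chemical hair treatments' holds; ventilation assessment 33 days ago vs limit 30 → not met
11. chairs per licensed practitioner 2 ≤ 3 → met
12. professional liability coverage $425,000 ≥ $350,000 → met
Not met: 1, 3, 4, 5, 6, 7, 10

1, 3, 4, 5, 6, 7, 10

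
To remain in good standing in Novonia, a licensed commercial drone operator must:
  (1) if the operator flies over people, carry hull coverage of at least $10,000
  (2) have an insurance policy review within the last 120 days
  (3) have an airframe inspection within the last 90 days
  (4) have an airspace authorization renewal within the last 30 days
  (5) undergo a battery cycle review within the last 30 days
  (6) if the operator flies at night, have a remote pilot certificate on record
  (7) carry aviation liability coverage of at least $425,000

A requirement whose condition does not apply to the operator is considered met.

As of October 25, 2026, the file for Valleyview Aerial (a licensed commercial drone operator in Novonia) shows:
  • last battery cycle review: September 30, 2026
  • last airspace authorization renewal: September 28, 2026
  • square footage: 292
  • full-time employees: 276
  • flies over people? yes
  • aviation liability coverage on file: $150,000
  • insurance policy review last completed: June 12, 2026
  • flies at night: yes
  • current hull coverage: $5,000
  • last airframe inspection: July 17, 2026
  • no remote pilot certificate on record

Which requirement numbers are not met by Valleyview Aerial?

1. condition 'flies over people' holds; hull coverage $5,000 < $10,000 → not met
2. insurance policy review 135 days ago vs limit 120 → not met
3. airframe inspection 100 days ago vs limit 90 → not met
4. airspace authorization renewal 27 days ago vs limit 30 → met
5. battery cycle review 25 days ago vs limit 30 → met
6. condition 'flies at night' holds; remote pilot certificate absent → not met
7. aviation liability coverage $150,000 < $425,000 → not met
Not met: 1, 2, 3, 6, 7

1, 2, 3, 6, 7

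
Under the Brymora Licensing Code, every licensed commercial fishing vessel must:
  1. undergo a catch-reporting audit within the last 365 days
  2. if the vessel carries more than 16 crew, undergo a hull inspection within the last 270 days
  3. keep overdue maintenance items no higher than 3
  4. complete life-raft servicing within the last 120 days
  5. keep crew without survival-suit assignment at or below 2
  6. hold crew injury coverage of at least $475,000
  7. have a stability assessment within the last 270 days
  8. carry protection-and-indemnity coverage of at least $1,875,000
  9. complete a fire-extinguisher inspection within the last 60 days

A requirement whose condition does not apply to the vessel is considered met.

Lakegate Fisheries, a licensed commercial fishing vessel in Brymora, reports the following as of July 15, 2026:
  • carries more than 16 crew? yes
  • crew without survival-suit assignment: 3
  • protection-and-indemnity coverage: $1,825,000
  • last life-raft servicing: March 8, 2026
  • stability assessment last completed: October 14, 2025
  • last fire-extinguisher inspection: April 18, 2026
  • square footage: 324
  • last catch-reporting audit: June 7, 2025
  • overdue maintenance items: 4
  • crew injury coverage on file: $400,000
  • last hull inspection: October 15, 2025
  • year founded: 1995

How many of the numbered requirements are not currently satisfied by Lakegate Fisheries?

1. catch-reporting audit 403 days ago vs limit 365 → not met
2. condition 'carries more than 16 crew' holds; hull inspection 273 days ago vs limit 270 → not met
3. overdue maintenance items 4 > 3 → not met
4. life-raft servicing 129 days ago vs limit 120 → not met
5. crew without survival-suit assignment 3 > 2 → not met
6. crew injury coverage $400,000 < $475,000 → not met
7. stability assessment 274 days ago vs limit 270 → not met
8. protection-and-indemnity coverage $1,825,000 < $1,875,000 → not met
9. fire-extinguisher inspection 88 days ago vs limit 60 → not met
Not met: 9 of 9

9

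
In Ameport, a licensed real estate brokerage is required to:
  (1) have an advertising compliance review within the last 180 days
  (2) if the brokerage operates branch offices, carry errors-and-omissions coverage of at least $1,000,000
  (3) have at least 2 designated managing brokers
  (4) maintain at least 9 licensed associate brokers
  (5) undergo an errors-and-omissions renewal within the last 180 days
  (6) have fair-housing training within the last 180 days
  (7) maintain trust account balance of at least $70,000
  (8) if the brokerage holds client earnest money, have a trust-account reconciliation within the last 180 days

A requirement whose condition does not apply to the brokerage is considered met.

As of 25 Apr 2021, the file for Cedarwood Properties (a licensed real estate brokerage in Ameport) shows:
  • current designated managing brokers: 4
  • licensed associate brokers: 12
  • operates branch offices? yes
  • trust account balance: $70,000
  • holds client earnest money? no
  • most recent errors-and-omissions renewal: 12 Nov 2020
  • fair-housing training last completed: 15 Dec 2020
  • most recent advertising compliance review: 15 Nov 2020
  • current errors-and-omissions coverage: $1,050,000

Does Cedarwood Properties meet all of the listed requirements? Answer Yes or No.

1. advertising compliance review 161 days ago vs limit 180 → met
2. condition 'operates branch offices' holds; errors-and-omissions coverage $1,050,000 ≥ $1,000,000 → met
3. designated managing brokers 4 ≥ 2 → met
4. licensed associate brokers 12 ≥ 9 → met
5. errors-and-omissions renewal 164 days ago vs limit 180 → met
6. fair-housing training 131 days ago vs limit 180 → met
7. trust account balance $70,000 ≥ $70,000 → met
8. condition 'holds client earnest money' does not hold → requirement n/a → met
All met.

Yes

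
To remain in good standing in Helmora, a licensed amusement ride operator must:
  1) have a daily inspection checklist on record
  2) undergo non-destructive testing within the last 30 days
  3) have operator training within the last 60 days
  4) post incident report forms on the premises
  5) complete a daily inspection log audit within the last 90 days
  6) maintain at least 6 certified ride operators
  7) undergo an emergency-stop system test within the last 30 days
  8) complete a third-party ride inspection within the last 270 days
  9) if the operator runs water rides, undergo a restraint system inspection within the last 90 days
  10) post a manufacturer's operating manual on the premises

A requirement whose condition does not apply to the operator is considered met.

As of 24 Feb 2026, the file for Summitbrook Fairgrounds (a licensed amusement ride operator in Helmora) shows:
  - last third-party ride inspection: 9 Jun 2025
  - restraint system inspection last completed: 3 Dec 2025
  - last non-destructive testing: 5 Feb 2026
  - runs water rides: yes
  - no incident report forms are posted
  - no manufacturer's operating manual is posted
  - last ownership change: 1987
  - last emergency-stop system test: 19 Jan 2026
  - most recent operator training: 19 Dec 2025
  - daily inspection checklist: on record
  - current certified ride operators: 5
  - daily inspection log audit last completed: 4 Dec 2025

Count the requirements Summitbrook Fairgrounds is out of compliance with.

5

1. daily inspection checklist present → met
2. non-destructive testing 19 days ago vs limit 30 → met
3. operator training 67 days ago vs limit 60 → not met
4. incident report forms absent → not met
5. daily inspection log audit 82 days ago vs limit 90 → met
6. certified ride operators 5 < 6 → not met
7. emergency-stop system test 36 days ago vs limit 30 → not met
8. third-party ride inspection 260 days ago vs limit 270 → met
9. condition 'runs water rides' holds; restraint system inspection 83 days ago vs limit 90 → met
10. manufacturer's operating manual absent → not met
Not met: 5 of 10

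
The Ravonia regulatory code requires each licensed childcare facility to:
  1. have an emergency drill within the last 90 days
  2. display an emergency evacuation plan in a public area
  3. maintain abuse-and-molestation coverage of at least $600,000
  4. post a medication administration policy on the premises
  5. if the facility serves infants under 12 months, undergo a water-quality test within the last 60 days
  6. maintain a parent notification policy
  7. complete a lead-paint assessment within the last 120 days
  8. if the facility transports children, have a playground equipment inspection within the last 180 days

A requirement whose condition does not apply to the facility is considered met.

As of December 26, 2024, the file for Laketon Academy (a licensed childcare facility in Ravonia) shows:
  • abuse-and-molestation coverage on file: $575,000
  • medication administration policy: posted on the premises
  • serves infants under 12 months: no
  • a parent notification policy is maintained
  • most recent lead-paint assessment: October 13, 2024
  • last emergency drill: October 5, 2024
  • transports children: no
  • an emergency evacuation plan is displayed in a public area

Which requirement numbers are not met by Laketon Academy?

3

1. emergency drill 82 days ago vs limit 90 → met
2. emergency evacuation plan present → met
3. abuse-and-molestation coverage $575,000 < $600,000 → not met
4. medication administration policy present → met
5. condition 'serves infants under 12 months' does not hold → requirement n/a → met
6. parent notification policy present → met
7. lead-paint assessment 74 days ago vs limit 120 → met
8. condition 'transports children' does not hold → requirement n/a → met
Not met: 3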